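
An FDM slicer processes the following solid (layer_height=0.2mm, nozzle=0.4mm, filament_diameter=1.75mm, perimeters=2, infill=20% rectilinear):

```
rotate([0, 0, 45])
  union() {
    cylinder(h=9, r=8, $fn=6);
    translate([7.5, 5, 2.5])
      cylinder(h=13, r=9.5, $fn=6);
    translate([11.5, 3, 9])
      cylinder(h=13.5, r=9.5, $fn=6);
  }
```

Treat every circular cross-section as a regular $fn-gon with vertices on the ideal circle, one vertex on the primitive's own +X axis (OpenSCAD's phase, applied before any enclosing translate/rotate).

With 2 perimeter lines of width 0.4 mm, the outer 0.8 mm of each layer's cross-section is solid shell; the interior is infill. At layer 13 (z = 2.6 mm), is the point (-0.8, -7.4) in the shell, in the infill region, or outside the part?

outside

At z = 2.6 mm: the r=8 cylinder gives a regular 6-gon of circumradius 8 (constant along its height); the r=9.5 cylinder at (7.5, 5) gives a regular 6-gon of circumradius 9.5 (constant along its height); the cylinder at (11.5, 3) is absent (z outside [9, 22.5]); Taking the union: the regions partially overlap (shared area 64.08 mm²), so overlapping operands fuse into one piece — 1 connected region; (rotated 45° about Z; rotation is an isometry so areas/perimeters/island counts are preserved). Overall, the cross-section is a single solid region. Undo the 45° rotation: the query point maps to (-5.798, -4.667) in the un-rotated model frame. The nearest boundary edge runs (-4.00, -6.93)→(-8.00, 0.00); distance from the point to it = 0.43 mm. The point is not inside any of the regions above, so it lies outside the cross-section (0.43 mm from the nearest boundary).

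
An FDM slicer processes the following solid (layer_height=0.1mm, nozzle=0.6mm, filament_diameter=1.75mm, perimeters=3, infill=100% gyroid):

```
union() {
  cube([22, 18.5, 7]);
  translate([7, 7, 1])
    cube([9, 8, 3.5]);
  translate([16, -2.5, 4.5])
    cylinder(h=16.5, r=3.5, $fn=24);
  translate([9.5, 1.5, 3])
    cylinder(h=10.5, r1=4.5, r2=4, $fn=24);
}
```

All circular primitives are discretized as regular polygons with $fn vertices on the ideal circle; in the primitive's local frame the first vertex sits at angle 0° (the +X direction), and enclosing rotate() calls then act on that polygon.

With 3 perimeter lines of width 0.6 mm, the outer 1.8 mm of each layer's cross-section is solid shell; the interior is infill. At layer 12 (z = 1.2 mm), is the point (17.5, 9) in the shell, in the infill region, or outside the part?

infill

At z = 1.2 mm: the 22×18.5 cube contributes its full rectangle; the cube at (7, 7) (footprint 9×8) is included at this height; the cylinder at (16, -2.5) does not reach this height (z outside [4.5, 21]); the cone at (9.5, 1.5) does not reach this height (z outside [3, 13.5]); Combining (union): the 9×8 cube at (7, 7) lies entirely inside the 22×18.5 cube, so the union is just the 22×18.5 cube — 1 connected region. Overall, the cross-section is a single solid region. The nearest boundary edge runs (22.00, 18.50)→(22.00, 0.00); distance from the point to it = 4.50 mm. The point is inside the cross-section and 4.50 mm from the nearest boundary — more than the 1.8 mm shell width (3 × 0.6), so it's in the infill interior.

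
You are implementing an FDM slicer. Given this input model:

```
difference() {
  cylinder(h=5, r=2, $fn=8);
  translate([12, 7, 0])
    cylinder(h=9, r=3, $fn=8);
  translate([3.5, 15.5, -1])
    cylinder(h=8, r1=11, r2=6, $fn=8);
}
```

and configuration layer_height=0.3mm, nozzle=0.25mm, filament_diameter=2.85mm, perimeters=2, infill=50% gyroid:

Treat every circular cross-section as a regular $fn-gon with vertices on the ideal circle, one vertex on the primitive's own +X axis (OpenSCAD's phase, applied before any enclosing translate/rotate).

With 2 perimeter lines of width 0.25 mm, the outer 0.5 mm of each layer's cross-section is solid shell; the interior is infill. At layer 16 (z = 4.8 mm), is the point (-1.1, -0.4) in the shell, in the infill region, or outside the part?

At z = 4.8 mm: the cylinder: section is a regular 8-gon, circumradius r=2; the cylinder at (12, 7): section is a regular 8-gon, circumradius r=3; the cone at (3.5, 15.5): at t=0.725 of its height the radius interpolates to r₁+(r₂−r₁)t = 7.375, giving a regular 8-gon of that circumradius; After the difference (first − rest): starting from the r=2 cylinder, the r=3 cylinder at (12, 7) misses the remaining region (no effect); the cone at (3.5, 15.5) misses the remaining region (no effect) — 1 connected region. Overall, the cross-section is a single solid region. The nearest boundary edge runs (-1.41, -1.41)→(-2.00, 0.00); distance from the point to it = 0.68 mm. The point is inside the cross-section and 0.68 mm from the nearest boundary — more than the 0.5 mm shell width (2 × 0.25), so it's in the infill interior.

infill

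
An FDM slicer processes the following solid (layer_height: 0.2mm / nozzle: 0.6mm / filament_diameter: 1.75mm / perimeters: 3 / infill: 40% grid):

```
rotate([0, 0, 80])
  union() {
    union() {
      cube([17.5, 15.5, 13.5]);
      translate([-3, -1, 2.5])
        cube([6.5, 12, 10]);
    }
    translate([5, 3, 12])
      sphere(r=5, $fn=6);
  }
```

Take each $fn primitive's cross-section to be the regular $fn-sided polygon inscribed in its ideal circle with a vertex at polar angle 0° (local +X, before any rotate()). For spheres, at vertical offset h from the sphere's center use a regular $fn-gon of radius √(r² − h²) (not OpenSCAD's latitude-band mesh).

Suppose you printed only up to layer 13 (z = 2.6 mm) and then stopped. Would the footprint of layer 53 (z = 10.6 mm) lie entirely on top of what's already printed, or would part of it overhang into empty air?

Compare the two slices. At z = 2.6: the cube (footprint 17.5×15.5) is included at this height (area 271.25 mm²); the cube at (-3, -1) is present — its section is the full 6.5×12 rectangle (area 78.00 mm²); Taking the union: the regions partially overlap — summed areas 349.25 mm² minus the doubly-counted overlap 38.50 mm² gives 310.75 mm² — area = 310.75 mm²; the sphere at (5, 3) is not intersected at this z (|z−center|=9.400 > r=5); Combining (union): only that combined region is present, so the union is just that shape — area = 310.75 mm²; (rotated 80° about Z; rotation is an isometry so areas/perimeters/island counts are preserved). At z = 10.6: the cube (footprint 17.5×15.5) is included at this height (area 271.25 mm²); the cube at (-3, -1) (footprint 6.5×12) is included at this height (area 78.00 mm²); Taking the union: the regions partially overlap — summed areas 349.25 mm² minus the doubly-counted overlap 38.50 mm² gives 310.75 mm² — area = 310.75 mm²; the r=5 sphere at (5, 3) slices to a regular 6-gon of circumradius 4.800 (√(r²−h²) with h=1.4 from center) (area = (6/2)·4.800²·sin(360°/6) = 59.86 mm²); Taking the union: the regions partially overlap — summed areas 370.61 mm² minus the doubly-counted overlap 54.81 mm² gives 315.80 mm² — area = 315.80 mm²; (whole slice rotated 80° about Z — lengths, areas and connectivity unchanged). Checking containment: at z = 10.6 the cross-section extends beyond the z = 2.6 cross-section by about 5.05 mm².

part overhangs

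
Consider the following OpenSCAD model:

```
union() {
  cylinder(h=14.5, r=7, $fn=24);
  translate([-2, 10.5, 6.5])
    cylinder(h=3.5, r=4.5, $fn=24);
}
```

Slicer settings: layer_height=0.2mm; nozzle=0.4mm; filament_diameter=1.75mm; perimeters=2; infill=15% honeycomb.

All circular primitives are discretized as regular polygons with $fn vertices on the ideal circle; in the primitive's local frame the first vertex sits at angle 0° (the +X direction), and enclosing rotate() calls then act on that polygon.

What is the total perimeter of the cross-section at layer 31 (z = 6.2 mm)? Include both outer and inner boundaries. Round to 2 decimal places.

43.86 mm

At z = 6.2 mm: the r=7 cylinder gives a regular 24-gon of circumradius 7 (constant along its height) (perimeter = 2·24·7.000·sin(180°/24) = 43.86 mm); the cylinder at (-2, 10.5) is not intersected at this z (z outside [6.5, 10]); Combining (union): only the r=7 cylinder is present, so the union is just that shape — boundary = 43.86 mm. Overall, the cross-section is a single solid region. Total boundary length (outer) = 43.86 mm.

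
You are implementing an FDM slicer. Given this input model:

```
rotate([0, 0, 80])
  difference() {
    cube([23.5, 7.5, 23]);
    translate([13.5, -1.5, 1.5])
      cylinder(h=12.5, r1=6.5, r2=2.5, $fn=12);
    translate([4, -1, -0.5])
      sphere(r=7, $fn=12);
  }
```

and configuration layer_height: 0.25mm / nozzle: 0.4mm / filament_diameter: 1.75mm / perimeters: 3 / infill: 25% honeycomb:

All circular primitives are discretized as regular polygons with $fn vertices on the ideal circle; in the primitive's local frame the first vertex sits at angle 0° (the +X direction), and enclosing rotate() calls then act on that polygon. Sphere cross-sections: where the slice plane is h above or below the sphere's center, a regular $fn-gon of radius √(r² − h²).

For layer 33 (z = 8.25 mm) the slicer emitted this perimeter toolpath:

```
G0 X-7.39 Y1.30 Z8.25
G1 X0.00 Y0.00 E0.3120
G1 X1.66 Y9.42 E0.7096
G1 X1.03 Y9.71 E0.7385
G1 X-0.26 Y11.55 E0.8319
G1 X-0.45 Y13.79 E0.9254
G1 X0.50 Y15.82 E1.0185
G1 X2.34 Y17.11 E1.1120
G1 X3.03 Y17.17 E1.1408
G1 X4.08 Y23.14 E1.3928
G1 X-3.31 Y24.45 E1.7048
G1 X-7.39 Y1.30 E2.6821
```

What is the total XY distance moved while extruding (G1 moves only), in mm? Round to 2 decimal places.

64.51 mm

Sum the Euclidean lengths of each G1 segment: total = 64.51 mm.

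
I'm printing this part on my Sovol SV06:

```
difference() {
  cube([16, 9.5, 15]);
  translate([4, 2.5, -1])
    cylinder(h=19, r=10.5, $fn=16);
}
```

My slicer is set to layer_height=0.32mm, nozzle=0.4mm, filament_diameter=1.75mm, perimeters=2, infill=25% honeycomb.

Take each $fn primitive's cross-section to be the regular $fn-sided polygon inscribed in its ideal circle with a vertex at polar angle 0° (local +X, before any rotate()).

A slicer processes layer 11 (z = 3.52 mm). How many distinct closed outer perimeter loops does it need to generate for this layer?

At z = 3.52 mm: the 16×9.5 cube contributes its full rectangle; the r=10.5 cylinder at (4, 2.5) contributes a regular 16-gon of circumradius 10.5; Taking the first minus the rest: starting from the 16×9.5 cube, the r=10.5 cylinder at (4, 2.5) partially overlaps it — only the 130.17 mm² overlap (of its 337.53 mm²) is removed, clipping the outline — 1 connected region. The result has 1 disconnected region.

1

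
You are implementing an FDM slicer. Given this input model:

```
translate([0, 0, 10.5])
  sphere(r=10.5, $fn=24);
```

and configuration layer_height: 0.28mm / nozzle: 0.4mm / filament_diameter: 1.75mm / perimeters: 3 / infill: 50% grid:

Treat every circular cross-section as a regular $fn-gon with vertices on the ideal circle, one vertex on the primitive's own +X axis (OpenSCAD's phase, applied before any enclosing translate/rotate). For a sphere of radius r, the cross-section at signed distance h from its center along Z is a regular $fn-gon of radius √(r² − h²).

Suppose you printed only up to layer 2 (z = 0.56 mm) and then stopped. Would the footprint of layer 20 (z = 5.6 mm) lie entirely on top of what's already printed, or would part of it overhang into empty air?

Compare the two slices. At z = 0.56: the r=10.5 sphere slices to a regular 24-gon of circumradius 3.383 (√(r²−h²) with h=9.94 from center) (area = (24/2)·3.383²·sin(360°/24) = 35.55 mm²). At z = 5.6: the r=10.5 sphere slices to a regular 24-gon of circumradius 9.287 (√(r²−h²) with h=4.9 from center) (area = (24/2)·9.287²·sin(360°/24) = 267.85 mm²). Checking containment: at z = 5.6 the cross-section extends beyond the z = 0.56 cross-section by about 232.30 mm².

part overhangs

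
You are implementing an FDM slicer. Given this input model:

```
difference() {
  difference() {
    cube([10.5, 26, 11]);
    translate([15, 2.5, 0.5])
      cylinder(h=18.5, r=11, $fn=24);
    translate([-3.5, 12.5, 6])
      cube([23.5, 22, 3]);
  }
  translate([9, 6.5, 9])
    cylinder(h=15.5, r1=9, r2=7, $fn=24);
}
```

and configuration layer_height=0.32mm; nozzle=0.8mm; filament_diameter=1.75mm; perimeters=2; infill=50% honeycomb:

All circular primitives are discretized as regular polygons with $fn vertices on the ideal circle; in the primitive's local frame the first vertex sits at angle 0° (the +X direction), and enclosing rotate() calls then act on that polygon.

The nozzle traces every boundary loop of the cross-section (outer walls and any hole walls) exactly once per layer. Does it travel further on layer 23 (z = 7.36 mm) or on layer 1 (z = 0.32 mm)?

Layer 23 (z = 7.36): the cube is present — its section is the full 10.5×26 rectangle (perimeter 73.00 mm); the r=11 cylinder at (15, 2.5) contributes a regular 24-gon of circumradius 11 (perimeter = 2·24·11.000·sin(180°/24) = 68.92 mm); the cube at (-3.5, 12.5) (footprint 23.5×22) is included at this height (perimeter 91.00 mm); Subtracting the remaining from the first: starting from the 10.5×26 cube, the r=11 cylinder at (15, 2.5) partially overlaps it — only the 62.01 mm² overlap (of its 375.81 mm²) is removed, clipping the outline; the 23.5×22 cube at (-3.5, 12.5) partially overlaps it — only the 141.75 mm² overlap (of its 517.00 mm²) is removed, clipping the outline — boundary = 42.48 mm; the cone at (9, 6.5) is not intersected at this z (z outside [9, 24.5]); After the difference (first − rest): none of the subtracted shapes is present at this height, so the result so far is unchanged — boundary = 42.48 mm. So its perimeter = 42.48 mm. Layer 1 (z = 0.32): the 10.5×26 cube contributes its full rectangle (perimeter 73.00 mm); the cylinder at (15, 2.5) does not reach this height (z outside [0.5, 19]); the cube at (-3.5, 12.5) is absent (z outside [6, 9]); Subtracting the remaining from the first: none of the subtracted shapes is present at this height, so the 10.5×26 cube is unchanged — boundary = 73.00 mm; the cone at (9, 6.5) is absent (z outside [9, 24.5]); Taking the first minus the rest: none of the subtracted shapes is present at this height, so that combined region is unchanged — boundary = 73.00 mm. So its perimeter = 73.00 mm. Layer 1 is larger (73.00 vs 42.48 mm).

layer 1 (z = 0.32 mm)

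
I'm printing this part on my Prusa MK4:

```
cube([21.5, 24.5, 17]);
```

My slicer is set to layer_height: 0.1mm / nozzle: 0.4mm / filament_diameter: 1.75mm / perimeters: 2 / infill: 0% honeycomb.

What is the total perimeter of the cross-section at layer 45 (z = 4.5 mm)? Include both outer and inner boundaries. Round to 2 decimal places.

At z = 4.5 mm: the 21.5×24.5 cube contributes its full rectangle (perimeter 92.00 mm). Overall, the cross-section is a single solid region. Total boundary length (outer) = 92.00 mm.

92.00 mm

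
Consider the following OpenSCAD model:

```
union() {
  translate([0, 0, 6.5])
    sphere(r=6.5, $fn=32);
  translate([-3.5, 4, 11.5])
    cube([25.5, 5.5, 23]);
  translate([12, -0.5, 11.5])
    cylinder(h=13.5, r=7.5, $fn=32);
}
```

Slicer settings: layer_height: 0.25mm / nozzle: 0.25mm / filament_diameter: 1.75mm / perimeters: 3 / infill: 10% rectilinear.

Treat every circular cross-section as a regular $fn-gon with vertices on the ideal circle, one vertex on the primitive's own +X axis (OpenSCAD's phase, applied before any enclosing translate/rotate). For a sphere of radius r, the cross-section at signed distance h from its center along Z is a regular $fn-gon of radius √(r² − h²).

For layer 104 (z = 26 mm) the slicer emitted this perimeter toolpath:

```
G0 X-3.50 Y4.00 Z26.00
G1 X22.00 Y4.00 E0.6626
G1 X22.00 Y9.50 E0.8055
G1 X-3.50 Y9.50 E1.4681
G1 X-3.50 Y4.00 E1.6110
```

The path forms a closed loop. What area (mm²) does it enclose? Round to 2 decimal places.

140.25 mm²

Apply the shoelace formula to the sequence of (X, Y) vertices; enclosed area = 140.25 mm².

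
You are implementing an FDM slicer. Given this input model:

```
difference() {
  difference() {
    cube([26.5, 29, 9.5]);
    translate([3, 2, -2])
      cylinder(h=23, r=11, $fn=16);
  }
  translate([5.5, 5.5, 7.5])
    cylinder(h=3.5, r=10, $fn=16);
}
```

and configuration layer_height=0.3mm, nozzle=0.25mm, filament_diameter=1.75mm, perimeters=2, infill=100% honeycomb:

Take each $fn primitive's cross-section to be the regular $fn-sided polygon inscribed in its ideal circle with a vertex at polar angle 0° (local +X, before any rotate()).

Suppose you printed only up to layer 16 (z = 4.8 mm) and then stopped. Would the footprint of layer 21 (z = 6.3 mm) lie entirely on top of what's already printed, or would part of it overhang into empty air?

Compare the two slices. At z = 4.8: the cube (footprint 26.5×29) is included at this height (area 768.50 mm²); the cylinder at (3, 2): section is a regular 16-gon, circumradius r=11 (area = (16/2)·11.000²·sin(360°/16) = 370.44 mm²); After the difference (first − rest): starting from the 26.5×29 cube (768.50 mm²), the r=11 cylinder at (3, 2) partially overlaps it — only the 152.32 mm² overlap (of its 370.44 mm²) is removed, clipping the outline — area = 616.18 mm²; the cylinder at (5.5, 5.5) is absent (z outside [7.5, 11]); Subtracting the remaining from the first: none of the subtracted shapes is present at this height, so the result so far is unchanged — area = 616.18 mm². At z = 6.3: the cube is present — its section is the full 26.5×29 rectangle (area 768.50 mm²); the cylinder at (3, 2): section is a regular 16-gon, circumradius r=11 (area = (16/2)·11.000²·sin(360°/16) = 370.44 mm²); After the difference (first − rest): starting from the 26.5×29 cube (768.50 mm²), the r=11 cylinder at (3, 2) partially overlaps it — only the 152.32 mm² overlap (of its 370.44 mm²) is removed, clipping the outline — area = 616.18 mm²; the cylinder at (5.5, 5.5) is absent (z outside [7.5, 11]); After the difference (first − rest): none of the subtracted shapes is present at this height, so that combined region is unchanged — area = 616.18 mm². Checking containment: the cross-section at z = 6.3 is a subset of the cross-section at z = 4.8.

entirely on top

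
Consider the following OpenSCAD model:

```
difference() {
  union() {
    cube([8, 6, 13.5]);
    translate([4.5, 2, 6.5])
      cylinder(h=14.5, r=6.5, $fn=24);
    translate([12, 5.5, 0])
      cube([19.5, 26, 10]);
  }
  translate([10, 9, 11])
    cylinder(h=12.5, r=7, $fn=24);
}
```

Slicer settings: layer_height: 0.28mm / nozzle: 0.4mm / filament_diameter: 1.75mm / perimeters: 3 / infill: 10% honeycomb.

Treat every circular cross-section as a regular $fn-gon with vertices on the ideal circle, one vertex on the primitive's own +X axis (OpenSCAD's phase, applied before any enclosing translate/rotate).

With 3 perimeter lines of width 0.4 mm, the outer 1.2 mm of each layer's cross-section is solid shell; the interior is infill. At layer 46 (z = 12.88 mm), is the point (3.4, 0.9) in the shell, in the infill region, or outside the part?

At z = 12.88 mm: the cube (footprint 8×6) is included at this height; the cylinder at (4.5, 2): section is a regular 24-gon, circumradius r=6.5; the cube at (12, 5.5) does not reach this height (z outside [0, 10]); Combining (union): the 8×6 cube lies entirely inside the r=6.5 cylinder at (4.5, 2), so the union is just the r=6.5 cylinder at (4.5, 2) — 1 connected region; the cylinder at (10, 9): section is a regular 24-gon, circumradius r=7; After the difference (first − rest): starting from that combined region, the r=7 cylinder at (10, 9) partially overlaps it — only the 31.42 mm² overlap (of its 152.19 mm²) is removed, clipping the outline — 1 connected region. Overall, the cross-section is a single solid region. The nearest boundary edge runs (5.05, 4.05)→(6.50, 2.94); distance from the point to it = 3.50 mm. The point is inside the cross-section and 3.50 mm from the nearest boundary — more than the 1.2 mm shell width (3 × 0.4), so it's in the infill interior.

infill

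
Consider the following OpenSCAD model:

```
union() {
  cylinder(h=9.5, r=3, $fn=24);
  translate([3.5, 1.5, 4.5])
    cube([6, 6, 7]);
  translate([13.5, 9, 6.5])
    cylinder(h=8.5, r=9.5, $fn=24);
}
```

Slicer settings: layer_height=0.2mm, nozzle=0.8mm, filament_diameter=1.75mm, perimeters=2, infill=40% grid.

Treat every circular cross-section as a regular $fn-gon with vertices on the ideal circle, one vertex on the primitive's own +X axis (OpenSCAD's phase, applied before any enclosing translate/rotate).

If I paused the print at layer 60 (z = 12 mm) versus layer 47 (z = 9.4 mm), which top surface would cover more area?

Layer 60 (z = 12): the cylinder does not reach this height (z outside [0, 9.5]); the cube at (3.5, 1.5) does not reach this height (z outside [4.5, 11.5]); the r=9.5 cylinder at (13.5, 9) gives a regular 24-gon of circumradius 9.5 (constant along its height) (area = (24/2)·9.500²·sin(360°/24) = 280.30 mm²); Combining (union): only the r=9.5 cylinder at (13.5, 9) is present, so the union is just that shape — area = 280.30 mm². So its area = 280.30 mm². Layer 47 (z = 9.4): the cylinder: section is a regular 24-gon, circumradius r=3 (area = (24/2)·3.000²·sin(360°/24) = 27.95 mm²); the cube at (3.5, 1.5) (footprint 6×6) is included at this height (area 36.00 mm²); the r=9.5 cylinder at (13.5, 9) gives a regular 24-gon of circumradius 9.5 (constant along its height) (area = (24/2)·9.500²·sin(360°/24) = 280.30 mm²); Combining (union): the regions partially overlap — summed areas 344.25 mm² minus the doubly-counted overlap 24.36 mm² gives 319.90 mm² — area = 319.90 mm². So its area = 319.90 mm². Layer 47 is larger (319.90 vs 280.30 mm²).

layer 47 (z = 9.4 mm)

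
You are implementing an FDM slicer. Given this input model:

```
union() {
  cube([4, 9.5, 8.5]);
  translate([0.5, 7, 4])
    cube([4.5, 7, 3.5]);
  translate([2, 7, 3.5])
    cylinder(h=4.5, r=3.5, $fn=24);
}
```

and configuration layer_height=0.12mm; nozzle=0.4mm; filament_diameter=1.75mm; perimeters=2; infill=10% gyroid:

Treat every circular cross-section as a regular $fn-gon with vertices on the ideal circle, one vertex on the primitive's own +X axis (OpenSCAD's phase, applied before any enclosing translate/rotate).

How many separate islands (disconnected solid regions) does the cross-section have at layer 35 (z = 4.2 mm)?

1

At z = 4.2 mm: the 4×9.5 cube contributes its full rectangle; the cube at (0.5, 7) (footprint 4.5×7) is included at this height; the r=3.5 cylinder at (2, 7) contributes a regular 24-gon of circumradius 3.5; Taking the union: the regions partially overlap (shared area 37.10 mm²), so overlapping operands fuse into one piece — 1 connected region. Overall, the cross-section is a single solid region. Island count = 1.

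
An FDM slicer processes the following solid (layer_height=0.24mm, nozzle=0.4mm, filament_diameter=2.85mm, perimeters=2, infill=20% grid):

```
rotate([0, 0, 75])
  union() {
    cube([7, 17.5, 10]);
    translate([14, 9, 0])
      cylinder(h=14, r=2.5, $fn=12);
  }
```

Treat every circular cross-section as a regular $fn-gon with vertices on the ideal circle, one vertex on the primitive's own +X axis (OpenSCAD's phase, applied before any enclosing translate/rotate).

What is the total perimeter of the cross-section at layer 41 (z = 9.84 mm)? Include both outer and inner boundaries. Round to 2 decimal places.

At z = 9.84 mm: the cube is present — its section is the full 7×17.5 rectangle (perimeter 49.00 mm); the r=2.5 cylinder at (14, 9) gives a regular 12-gon of circumradius 2.5 (constant along its height) (perimeter = 2·12·2.500·sin(180°/12) = 15.53 mm); Merging all regions: the 2 present regions are separate (no shared area or edge), so areas and boundary lengths simply add and each stays a separate island — boundary = 64.53 mm; (rotated 75° about Z; rotation is an isometry so areas/perimeters/island counts are preserved). Overall, the cross-section has 2 separate islands. Total boundary length (outer) = 64.53 mm.

64.53 mm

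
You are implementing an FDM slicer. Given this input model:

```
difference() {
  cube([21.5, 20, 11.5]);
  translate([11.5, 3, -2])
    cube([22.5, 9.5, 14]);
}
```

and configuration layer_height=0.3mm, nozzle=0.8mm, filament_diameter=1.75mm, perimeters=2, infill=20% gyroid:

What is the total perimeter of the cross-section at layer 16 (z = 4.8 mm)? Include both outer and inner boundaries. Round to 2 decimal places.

103.00 mm

At z = 4.8 mm: the cube (footprint 21.5×20) is included at this height (perimeter 83.00 mm); the cube at (11.5, 3) (footprint 22.5×9.5) is included at this height (perimeter 64.00 mm); Taking the first minus the rest: starting from the 21.5×20 cube, the 22.5×9.5 cube at (11.5, 3) partially overlaps it — only the 95.00 mm² overlap (of its 213.75 mm²) is removed, clipping the outline — boundary = 103.00 mm. Overall, the cross-section is a single solid region. Total boundary length (outer) = 103.00 mm.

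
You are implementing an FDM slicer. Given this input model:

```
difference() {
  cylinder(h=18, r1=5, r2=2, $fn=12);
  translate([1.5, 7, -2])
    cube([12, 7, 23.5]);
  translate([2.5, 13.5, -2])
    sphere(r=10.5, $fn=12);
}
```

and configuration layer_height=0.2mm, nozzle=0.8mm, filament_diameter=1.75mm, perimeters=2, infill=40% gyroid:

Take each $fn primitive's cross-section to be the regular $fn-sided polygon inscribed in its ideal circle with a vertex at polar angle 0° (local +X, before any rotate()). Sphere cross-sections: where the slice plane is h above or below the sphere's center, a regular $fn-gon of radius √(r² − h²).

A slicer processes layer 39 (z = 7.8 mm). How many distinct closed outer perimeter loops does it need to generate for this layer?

At z = 7.8 mm: the cone contributes a regular 12-gon of circumradius 3.700 (interpolated between r1=5 and r2=2 at t=0.433); the cube at (1.5, 7) is present — its section is the full 12×7 rectangle; the r=10.5 sphere at (2.5, 13.5) contributes a regular 12-gon of circumradius √(10.5²−9.8²) = 3.770; Subtracting the remaining from the first: starting from the cone, the 12×7 cube at (1.5, 7) misses the remaining region (no effect); the r=10.5 sphere at (2.5, 13.5) misses the remaining region (no effect) — 1 connected region. The result has 1 disconnected region.

1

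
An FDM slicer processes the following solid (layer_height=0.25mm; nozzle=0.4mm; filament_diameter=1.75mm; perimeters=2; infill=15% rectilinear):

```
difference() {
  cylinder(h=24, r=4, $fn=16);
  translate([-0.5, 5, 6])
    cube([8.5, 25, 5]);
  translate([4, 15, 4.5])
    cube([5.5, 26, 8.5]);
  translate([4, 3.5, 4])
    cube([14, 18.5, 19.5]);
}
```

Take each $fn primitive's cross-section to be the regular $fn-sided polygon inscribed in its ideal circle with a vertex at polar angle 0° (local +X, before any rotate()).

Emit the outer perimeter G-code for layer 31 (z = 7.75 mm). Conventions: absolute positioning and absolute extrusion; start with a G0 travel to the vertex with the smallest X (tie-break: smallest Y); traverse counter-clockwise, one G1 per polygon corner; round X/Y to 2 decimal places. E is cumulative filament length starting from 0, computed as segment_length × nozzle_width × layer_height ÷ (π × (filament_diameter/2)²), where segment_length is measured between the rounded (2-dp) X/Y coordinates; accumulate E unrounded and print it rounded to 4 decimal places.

At z = 7.75 mm: the r=4 cylinder contributes a regular 16-gon of circumradius 4; the 8.5×25 cube at (-0.5, 5) contributes its full rectangle; the cube at (4, 15) is present — its section is the full 5.5×26 rectangle; the 14×18.5 cube at (4, 3.5) contributes its full rectangle; Subtracting the remaining from the first: starting from the r=4 cylinder, the 8.5×25 cube at (-0.5, 5) misses the remaining region (no effect); the 5.5×26 cube at (4, 15) misses the remaining region (no effect); the 14×18.5 cube at (4, 3.5) misses the remaining region (no effect) — 1 connected region. The outline is a single polygon with 16 vertices. Extrusion per mm of travel: 0.4 × 0.25 / (π × 0.875²) = 0.041575. Accumulating E over each segment gives final E = 1.0388.

G0 X-4.00 Y0.00 Z7.75
G1 X-3.70 Y-1.53 E0.0648
G1 X-2.83 Y-2.83 E0.1299
G1 X-1.53 Y-3.70 E0.1949
G1 X0.00 Y-4.00 E0.2597
G1 X1.53 Y-3.70 E0.3245
G1 X2.83 Y-2.83 E0.3896
G1 X3.70 Y-1.53 E0.4546
G1 X4.00 Y0.00 E0.5194
G1 X3.70 Y1.53 E0.5842
G1 X2.83 Y2.83 E0.6493
G1 X1.53 Y3.70 E0.7143
G1 X0.00 Y4.00 E0.7791
G1 X-1.53 Y3.70 E0.8440
G1 X-2.83 Y2.83 E0.9090
G1 X-3.70 Y1.53 E0.9740
G1 X-4.00 Y0.00 E1.0388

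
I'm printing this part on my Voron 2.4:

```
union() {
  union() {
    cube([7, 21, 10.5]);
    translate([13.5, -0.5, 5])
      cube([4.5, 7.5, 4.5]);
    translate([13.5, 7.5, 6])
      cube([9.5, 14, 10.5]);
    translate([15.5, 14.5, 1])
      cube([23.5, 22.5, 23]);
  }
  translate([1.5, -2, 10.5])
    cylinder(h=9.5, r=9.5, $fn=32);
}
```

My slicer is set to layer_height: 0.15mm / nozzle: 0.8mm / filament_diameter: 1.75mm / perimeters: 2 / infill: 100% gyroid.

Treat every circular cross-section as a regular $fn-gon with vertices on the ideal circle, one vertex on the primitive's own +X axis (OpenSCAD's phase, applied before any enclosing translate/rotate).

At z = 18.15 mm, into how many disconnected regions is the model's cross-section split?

At z = 18.15 mm: the cube is not intersected at this z (z outside [0, 10.5]); the cube at (13.5, -0.5) does not reach this height (z outside [5, 9.5]); the cube at (13.5, 7.5) does not reach this height (z outside [6, 16.5]); the 23.5×22.5 cube at (15.5, 14.5) contributes its full rectangle; Combining (union): only the 23.5×22.5 cube at (15.5, 14.5) is present, so the union is just that shape — 1 connected region; the r=9.5 cylinder at (1.5, -2) gives a regular 32-gon of circumradius 9.5 (constant along its height); Taking the union: the 2 present regions are separate (no shared area or edge), so areas and boundary lengths simply add and each stays a separate island — 2 connected regions. The result has 2 disconnected regions.

2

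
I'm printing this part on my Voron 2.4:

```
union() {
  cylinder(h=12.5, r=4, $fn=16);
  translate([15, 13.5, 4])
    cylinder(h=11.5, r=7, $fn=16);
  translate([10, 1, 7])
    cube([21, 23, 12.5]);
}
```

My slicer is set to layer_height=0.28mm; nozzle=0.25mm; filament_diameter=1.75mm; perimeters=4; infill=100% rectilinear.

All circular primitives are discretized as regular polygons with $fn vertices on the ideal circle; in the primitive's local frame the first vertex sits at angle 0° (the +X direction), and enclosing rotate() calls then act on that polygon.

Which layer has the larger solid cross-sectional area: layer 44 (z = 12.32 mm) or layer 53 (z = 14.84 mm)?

Layer 44 (z = 12.32): the r=4 cylinder contributes a regular 16-gon of circumradius 4 (area = (16/2)·4.000²·sin(360°/16) = 48.98 mm²); the r=7 cylinder at (15, 13.5) contributes a regular 16-gon of circumradius 7 (area = (16/2)·7.000²·sin(360°/16) = 150.01 mm²); the cube at (10, 1) (footprint 21×23) is included at this height (area 483.00 mm²); Taking the union: the regions partially overlap — summed areas 682.00 mm² minus the doubly-counted overlap 137.50 mm² gives 544.49 mm² — area = 544.49 mm². So its area = 544.49 mm². Layer 53 (z = 14.84): the cylinder is not intersected at this z (z outside [0, 12.5]); the r=7 cylinder at (15, 13.5) gives a regular 16-gon of circumradius 7 (constant along its height) (area = (16/2)·7.000²·sin(360°/16) = 150.01 mm²); the cube at (10, 1) is present — its section is the full 21×23 rectangle (area 483.00 mm²); Taking the union: the regions partially overlap — summed areas 633.01 mm² minus the doubly-counted overlap 137.50 mm² gives 495.51 mm² — area = 495.51 mm². So its area = 495.51 mm². Layer 44 is larger (544.49 vs 495.51 mm²).

layer 44 (z = 12.32 mm)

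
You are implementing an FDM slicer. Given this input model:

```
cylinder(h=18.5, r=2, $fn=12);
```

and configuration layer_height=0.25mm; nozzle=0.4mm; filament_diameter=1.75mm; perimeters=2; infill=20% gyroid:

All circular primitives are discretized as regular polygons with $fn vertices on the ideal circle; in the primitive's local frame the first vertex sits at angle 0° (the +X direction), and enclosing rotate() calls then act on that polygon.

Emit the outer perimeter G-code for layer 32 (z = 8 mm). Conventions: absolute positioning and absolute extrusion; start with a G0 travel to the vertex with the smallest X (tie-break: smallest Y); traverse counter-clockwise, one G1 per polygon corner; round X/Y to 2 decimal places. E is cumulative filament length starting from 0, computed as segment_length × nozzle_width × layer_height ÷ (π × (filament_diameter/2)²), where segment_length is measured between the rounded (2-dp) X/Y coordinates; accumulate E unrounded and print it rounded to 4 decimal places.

At z = 8 mm: the cylinder: section is a regular 12-gon, circumradius r=2. The outline is a single polygon with 12 vertices. Extrusion per mm of travel: 0.4 × 0.25 / (π × 0.875²) = 0.041575. Accumulating E over each segment gives final E = 0.5162.

G0 X-2.00 Y0.00 Z8.00
G1 X-1.73 Y-1.00 E0.0431
G1 X-1.00 Y-1.73 E0.0860
G1 X0.00 Y-2.00 E0.1290
G1 X1.00 Y-1.73 E0.1721
G1 X1.73 Y-1.00 E0.2150
G1 X2.00 Y0.00 E0.2581
G1 X1.73 Y1.00 E0.3012
G1 X1.00 Y1.73 E0.3441
G1 X0.00 Y2.00 E0.3871
G1 X-1.00 Y1.73 E0.4302
G1 X-1.73 Y1.00 E0.4731
G1 X-2.00 Y0.00 E0.5162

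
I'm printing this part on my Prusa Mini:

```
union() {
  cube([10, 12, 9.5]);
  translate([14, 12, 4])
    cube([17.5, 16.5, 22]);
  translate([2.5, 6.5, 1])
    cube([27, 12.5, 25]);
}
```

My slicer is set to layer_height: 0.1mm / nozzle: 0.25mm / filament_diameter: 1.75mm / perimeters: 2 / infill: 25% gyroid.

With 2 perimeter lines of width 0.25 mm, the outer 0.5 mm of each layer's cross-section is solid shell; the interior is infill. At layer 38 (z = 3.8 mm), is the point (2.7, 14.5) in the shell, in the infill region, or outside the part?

shell

At z = 3.8 mm: the 10×12 cube contributes its full rectangle; the cube at (14, 12) is absent (z outside [4, 26]); the 27×12.5 cube at (2.5, 6.5) contributes its full rectangle; Combining (union): the regions partially overlap (shared area 41.25 mm²), so overlapping operands fuse into one piece — 1 connected region. Overall, the cross-section is a single solid region. The nearest boundary edge runs (2.50, 12.00)→(2.50, 19.00); distance from the point to it = 0.20 mm. The point is inside the cross-section, 0.20 mm from the nearest boundary — within the 0.5 mm shell band (2 × 0.25).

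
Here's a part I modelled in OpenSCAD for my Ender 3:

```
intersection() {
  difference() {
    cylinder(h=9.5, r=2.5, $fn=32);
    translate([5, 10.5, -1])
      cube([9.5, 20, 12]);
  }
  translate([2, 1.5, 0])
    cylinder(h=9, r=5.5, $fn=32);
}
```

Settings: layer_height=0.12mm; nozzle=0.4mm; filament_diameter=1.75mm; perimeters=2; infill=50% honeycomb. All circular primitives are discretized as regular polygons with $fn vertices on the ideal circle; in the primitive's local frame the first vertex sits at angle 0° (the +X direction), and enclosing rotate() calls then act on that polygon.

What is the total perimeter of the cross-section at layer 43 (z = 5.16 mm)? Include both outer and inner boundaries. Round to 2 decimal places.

15.68 mm

At z = 5.16 mm: the r=2.5 cylinder gives a regular 32-gon of circumradius 2.5 (constant along its height) (perimeter = 2·32·2.500·sin(180°/32) = 15.68 mm); the 9.5×20 cube at (5, 10.5) contributes its full rectangle (perimeter 59.00 mm); Taking the first minus the rest: starting from the r=2.5 cylinder, the 9.5×20 cube at (5, 10.5) misses the remaining region (no effect) — boundary = 15.68 mm; the cylinder at (2, 1.5): section is a regular 32-gon, circumradius r=5.5 (perimeter = 2·32·5.500·sin(180°/32) = 34.50 mm); Keeping only the common overlap: that combined region lies inside the r=5.5 cylinder at (2, 1.5), so it is kept whole — boundary = 15.68 mm. Overall, the cross-section is a single solid region. Total boundary length (outer) = 15.68 mm.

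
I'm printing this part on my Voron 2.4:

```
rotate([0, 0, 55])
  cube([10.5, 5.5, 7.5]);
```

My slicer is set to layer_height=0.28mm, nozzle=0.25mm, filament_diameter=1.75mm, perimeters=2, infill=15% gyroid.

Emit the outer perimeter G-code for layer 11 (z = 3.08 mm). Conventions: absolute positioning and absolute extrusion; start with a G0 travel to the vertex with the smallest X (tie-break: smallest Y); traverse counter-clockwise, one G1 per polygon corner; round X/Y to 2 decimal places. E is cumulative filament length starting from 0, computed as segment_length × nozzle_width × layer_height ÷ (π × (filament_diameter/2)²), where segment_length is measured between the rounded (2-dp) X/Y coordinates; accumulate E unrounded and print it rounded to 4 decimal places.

At z = 3.08 mm: the cube (footprint 10.5×5.5) is included at this height; (whole slice rotated 55° about Z — lengths, areas and connectivity unchanged). The outline is a single polygon with 4 vertices. Extrusion per mm of travel: 0.25 × 0.28 / (π × 0.875²) = 0.029103. Accumulating E over each segment gives final E = 0.9315.

G0 X-4.51 Y3.15 Z3.08
G1 X0.00 Y0.00 E0.1601
G1 X6.02 Y8.60 E0.4656
G1 X1.52 Y11.76 E0.6256
G1 X-4.51 Y3.15 E0.9315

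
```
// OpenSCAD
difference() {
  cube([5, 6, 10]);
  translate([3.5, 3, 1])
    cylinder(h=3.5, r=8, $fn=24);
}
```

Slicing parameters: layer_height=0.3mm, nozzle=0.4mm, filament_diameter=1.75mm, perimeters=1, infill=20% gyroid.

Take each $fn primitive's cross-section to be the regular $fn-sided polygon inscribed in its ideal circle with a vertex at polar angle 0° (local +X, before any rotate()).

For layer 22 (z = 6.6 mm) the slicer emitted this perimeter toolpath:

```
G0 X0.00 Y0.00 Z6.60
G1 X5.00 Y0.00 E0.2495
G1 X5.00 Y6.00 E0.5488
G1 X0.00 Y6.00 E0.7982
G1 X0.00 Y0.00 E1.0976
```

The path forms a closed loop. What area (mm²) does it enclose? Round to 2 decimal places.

Apply the shoelace formula to the sequence of (X, Y) vertices; enclosed area = 30.00 mm².

30.00 mm²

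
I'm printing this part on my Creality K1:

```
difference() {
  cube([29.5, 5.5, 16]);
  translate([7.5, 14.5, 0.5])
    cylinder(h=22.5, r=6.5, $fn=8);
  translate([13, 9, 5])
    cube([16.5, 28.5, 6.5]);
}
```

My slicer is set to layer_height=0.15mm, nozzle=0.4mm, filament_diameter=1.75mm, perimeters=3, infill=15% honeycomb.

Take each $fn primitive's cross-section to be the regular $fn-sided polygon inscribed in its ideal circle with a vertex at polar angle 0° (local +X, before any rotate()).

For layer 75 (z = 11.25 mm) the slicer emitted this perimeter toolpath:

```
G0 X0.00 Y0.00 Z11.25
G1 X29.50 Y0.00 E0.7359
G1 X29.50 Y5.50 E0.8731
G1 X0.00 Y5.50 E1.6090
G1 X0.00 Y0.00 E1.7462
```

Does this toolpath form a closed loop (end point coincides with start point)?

Start point (G0): (0.00, 0.00). End point (last G1): the path returns to the start — closed.

yes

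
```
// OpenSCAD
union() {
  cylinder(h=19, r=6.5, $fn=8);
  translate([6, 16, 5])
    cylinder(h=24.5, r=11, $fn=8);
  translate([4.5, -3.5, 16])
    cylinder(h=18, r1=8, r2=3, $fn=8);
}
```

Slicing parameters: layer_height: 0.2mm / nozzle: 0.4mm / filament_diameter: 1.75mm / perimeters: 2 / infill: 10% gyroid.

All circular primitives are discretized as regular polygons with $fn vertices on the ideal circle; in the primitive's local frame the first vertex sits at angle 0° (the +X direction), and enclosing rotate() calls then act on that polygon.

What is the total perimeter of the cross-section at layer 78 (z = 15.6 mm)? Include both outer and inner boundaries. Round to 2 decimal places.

107.15 mm

At z = 15.6 mm: the r=6.5 cylinder contributes a regular 8-gon of circumradius 6.5 (perimeter = 2·8·6.500·sin(180°/8) = 39.80 mm); the r=11 cylinder at (6, 16) gives a regular 8-gon of circumradius 11 (constant along its height) (perimeter = 2·8·11.000·sin(180°/8) = 67.35 mm); the cone at (4.5, -3.5) does not reach this height (z outside [16, 34]); Taking the union: the 2 present regions are separate (no shared area or edge), so areas and boundary lengths simply add and each stays a separate island — boundary = 107.15 mm. Overall, the cross-section has 2 separate islands. Total boundary length (outer) = 107.15 mm.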